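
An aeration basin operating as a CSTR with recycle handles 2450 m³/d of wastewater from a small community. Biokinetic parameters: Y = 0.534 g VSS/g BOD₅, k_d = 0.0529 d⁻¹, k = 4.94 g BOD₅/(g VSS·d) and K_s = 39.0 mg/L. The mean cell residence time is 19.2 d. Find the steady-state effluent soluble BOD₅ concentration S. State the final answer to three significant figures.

S ≈ 1.62 mg/L

For a completely mixed reactor with recycle the Lawrence–McCarty relation gives S = K_s·(1 + k_d·θ_c) / [θ_c·(Y·k − k_d) − 1] = 39.0 × (1 + 0.0529 × 19.2) / [19.2 × (0.534 × 4.94 − 0.0529) − 1] = 78.61 / 48.63 = 1.616 mg/L.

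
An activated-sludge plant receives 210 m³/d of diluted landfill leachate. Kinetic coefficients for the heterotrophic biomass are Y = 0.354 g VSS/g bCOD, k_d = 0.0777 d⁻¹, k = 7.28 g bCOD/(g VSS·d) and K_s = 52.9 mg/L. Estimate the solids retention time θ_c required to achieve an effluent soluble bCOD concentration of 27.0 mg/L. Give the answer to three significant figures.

θ_c ≈ 1.26 d

From 1/θ_c = Y·k·S/(K_s + S) − k_d: Y·k·S/(K_s+S) = 0.354 × 7.28 × 27.0 / (52.9 + 27.0) = 0.8709 d⁻¹.
Then 1/θ_c = μ − k_d = 0.8709 − 0.0777 = 0.7932 d⁻¹, giving θ_c = 1.261 d.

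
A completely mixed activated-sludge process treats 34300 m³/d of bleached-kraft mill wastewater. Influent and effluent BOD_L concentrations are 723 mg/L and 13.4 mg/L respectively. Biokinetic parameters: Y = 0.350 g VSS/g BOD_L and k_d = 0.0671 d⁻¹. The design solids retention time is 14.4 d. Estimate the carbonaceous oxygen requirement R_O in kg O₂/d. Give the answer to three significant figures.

R_O ≈ 18200 kg O₂/d

Observed yield with endogenous decay: Y_obs = Y / (1 + k_d·θ_c) = 0.350 / (1 + 0.0671 × 14.4) = 0.350 / 1.966 = 0.1780 g VSS/g BOD_L.
Substrate removed = Q·(S₀ − S) = 34300 m³/d × (723 − 13.4) g/m³ = 2.43×10^7 g/d = 24339 kg/d.
Biomass synthesised: P_X = Y_obs × 24339 = 4333 kg VSS/d.
R_O = Q·(S₀ − S) − 1.42·P_X = 24339 − 1.42 × 4333 = 18187 kg O₂/d.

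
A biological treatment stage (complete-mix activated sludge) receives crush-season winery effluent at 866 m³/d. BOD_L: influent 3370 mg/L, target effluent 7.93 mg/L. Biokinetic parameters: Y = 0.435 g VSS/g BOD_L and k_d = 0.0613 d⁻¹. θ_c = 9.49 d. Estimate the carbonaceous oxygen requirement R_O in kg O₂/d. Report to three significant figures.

R_O ≈ 1770 kg O₂/d

Correct the yield for decay: Y_obs = Y/(1 + k_d θ_c) = 0.435 / (1 + 0.0613 × 9.49) = 0.435 / 1.582 = 0.2750.
ΔS = 3370 − 7.93 = 3362 mg/L, so the substrate removal rate is 866 × 3362/1000 = 2912 kg BOD_L/d.
P_X = Y_obs·Q·(S₀ − S) = 0.2750 × 2912 = 800.7 kg VSS/d.
R_O = Q·ΔS − 1.42 P_X = 2912 − 1137 = 1775 kg O₂/d.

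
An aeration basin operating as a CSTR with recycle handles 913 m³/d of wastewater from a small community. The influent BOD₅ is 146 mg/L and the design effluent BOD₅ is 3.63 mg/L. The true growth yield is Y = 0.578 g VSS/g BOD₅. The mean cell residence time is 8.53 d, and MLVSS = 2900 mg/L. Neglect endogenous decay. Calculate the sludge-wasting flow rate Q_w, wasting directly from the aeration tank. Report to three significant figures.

Q_w ≈ 25.9 m³/d

With k_d = 0 the design equation reduces to V = Y Q (S₀−S) θ_c / X = 0.578 × 913 × (146 − 3.63) × 8.53 / 2900 = 221.0 m³.
Wasting from the aeration tank: Q_w = V / θ_c = 221.0 / 8.53 = 25.91 m³/d.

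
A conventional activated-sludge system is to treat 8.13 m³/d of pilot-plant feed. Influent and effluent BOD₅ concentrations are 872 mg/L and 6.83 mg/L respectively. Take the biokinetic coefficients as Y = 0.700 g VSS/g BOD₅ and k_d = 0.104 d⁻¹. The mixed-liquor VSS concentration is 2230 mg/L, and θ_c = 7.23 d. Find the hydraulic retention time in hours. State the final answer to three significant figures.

From the SRT design equation V = Y Q (S₀−S) θ_c / [X (1 + k_d θ_c)] = 0.700 × 8.13 × (872 − 6.83) × 7.23 / [2230 × (1 + 0.104 × 7.23)] = 3.56×10^4 / 3907 = 9.112 m³.
Hydraulic retention time τ = V/Q = 9.112 / 8.13 = 1.121 d = 26.90 h.

τ ≈ 26.9 h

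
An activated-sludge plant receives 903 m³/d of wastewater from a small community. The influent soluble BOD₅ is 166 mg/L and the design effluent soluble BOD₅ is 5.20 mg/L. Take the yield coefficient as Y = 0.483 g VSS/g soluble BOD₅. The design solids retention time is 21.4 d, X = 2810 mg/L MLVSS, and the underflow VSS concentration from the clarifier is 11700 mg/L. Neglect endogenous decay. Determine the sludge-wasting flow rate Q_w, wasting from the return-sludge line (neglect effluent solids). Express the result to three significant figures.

Q_w ≈ 5.99 m³/d

V·X = Y·Q·ΔS·θ_c gives V = 0.483 × 903 × (166 − 5.20) × 21.4 / 2810 = 534.1 m³.
Q_w = (V·X)/(θ_c X_r) = 534.1 × 2810 / (21.4 × 11700) = 5.994 m³/d.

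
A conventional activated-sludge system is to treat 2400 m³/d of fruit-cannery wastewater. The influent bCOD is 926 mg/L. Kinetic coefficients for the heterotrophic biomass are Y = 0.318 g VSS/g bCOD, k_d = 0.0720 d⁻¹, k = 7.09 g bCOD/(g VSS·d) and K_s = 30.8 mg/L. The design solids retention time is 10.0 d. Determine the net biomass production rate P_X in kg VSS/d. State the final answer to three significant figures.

P_X ≈ 410 kg VSS/d

For a completely mixed reactor with recycle the Lawrence–McCarty relation gives S = K_s·(1 + k_d·θ_c) / [θ_c·(Y·k − k_d) − 1] = 30.8 × (1 + 0.0720 × 10.0) / [10.0 × (0.318 × 7.09 − 0.0720) − 1] = 52.98 / 20.83 = 2.544 mg/L.
Observed yield with endogenous decay: Y_obs = Y / (1 + k_d·θ_c) = 0.318 / (1 + 0.0720 × 10.0) = 0.318 / 1.720 = 0.1849 g VSS/g bCOD.
Mass of bCOD removed per day: Q(S₀ − S) = 2400 × 923.5 g/m³ = 2216 kg/d.
Net biomass production P_X = Y_obs × Q·(S₀ − S) = 0.1849 × 2216 = 409.8 kg VSS/d.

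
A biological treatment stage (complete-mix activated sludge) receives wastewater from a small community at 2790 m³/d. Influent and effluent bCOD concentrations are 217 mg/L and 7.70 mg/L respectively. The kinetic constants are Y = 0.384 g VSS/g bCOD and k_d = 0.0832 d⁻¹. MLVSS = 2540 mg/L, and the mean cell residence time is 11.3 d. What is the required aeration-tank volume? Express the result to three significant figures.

Rearranging the biomass balance for a CMAS with decay, V = Y·Q·ΔS·θ_c / [X·(1+k_d θ_c)] = 0.384 × 2790 × (217 − 7.70) × 11.3 / [2540 × (1 + 0.0832 × 11.3)] = 2.53×10^6 / 4928 = 514.2 m³.

V ≈ 514 m³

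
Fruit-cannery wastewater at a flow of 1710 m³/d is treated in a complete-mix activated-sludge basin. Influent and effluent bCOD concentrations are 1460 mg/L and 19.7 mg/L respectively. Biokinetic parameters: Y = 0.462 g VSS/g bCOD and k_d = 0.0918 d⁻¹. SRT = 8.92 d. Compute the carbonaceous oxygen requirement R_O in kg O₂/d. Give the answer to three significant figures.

R_O ≈ 1570 kg O₂/d

Observed yield with endogenous decay: Y_obs = Y / (1 + k_d·θ_c) = 0.462 / (1 + 0.0918 × 8.92) = 0.462 / 1.819 = 0.2540 g VSS/g bCOD.
ΔS = 1460 − 19.7 = 1440 mg/L, so the substrate removal rate is 1710 × 1440/1000 = 2463 kg bCOD/d.
Biomass synthesised: P_X = Y_obs × 2463 = 625.6 kg VSS/d.
R_O = Q·ΔS − 1.42 P_X = 2463 − 888.3 = 1575 kg O₂/d.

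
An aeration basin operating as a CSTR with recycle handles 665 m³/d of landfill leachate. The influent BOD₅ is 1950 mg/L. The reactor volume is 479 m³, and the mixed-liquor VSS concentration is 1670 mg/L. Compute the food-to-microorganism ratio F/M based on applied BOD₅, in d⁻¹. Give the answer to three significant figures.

F/M ≈ 1.62 d⁻¹

Food-to-microorganism ratio F/M = Q S₀ / (V X) = 665 × 1950 / (479.0 × 1670) = 1.621 d⁻¹.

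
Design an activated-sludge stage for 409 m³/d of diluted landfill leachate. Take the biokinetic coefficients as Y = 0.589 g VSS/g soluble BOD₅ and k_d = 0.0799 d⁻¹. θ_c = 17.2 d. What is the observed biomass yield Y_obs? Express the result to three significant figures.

Y_obs = Y / (1 + k_d θ_c) = 0.589 / (1 + 0.0799 × 17.2) = 0.589 / 2.374 = 0.2481.

Y_obs ≈ 0.248 g VSS/g soluble BOD₅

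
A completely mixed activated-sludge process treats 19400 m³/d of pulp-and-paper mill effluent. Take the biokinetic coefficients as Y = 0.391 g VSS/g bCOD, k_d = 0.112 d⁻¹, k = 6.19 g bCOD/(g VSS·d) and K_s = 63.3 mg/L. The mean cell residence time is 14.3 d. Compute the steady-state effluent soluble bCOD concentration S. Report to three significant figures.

S ≈ 5.14 mg/L

For a completely mixed reactor with recycle the Lawrence–McCarty relation gives S = K_s·(1 + k_d·θ_c) / [θ_c·(Y·k − k_d) − 1] = 63.3 × (1 + 0.112 × 14.3) / [14.3 × (0.391 × 6.19 − 0.112) − 1] = 164.7 / 32.01 = 5.145 mg/L.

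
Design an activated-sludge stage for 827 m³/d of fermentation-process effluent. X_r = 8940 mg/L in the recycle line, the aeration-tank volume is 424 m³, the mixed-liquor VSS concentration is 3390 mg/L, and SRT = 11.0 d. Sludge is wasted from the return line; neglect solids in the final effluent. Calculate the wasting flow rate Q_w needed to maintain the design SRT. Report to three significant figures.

Wasting from the return line (neglecting effluent solids): Q_w = V·X / (θ_c·X_r) = 424.0 × 3390 / (11.0 × 8940) = 14.62 m³/d.

Q_w ≈ 14.6 m³/d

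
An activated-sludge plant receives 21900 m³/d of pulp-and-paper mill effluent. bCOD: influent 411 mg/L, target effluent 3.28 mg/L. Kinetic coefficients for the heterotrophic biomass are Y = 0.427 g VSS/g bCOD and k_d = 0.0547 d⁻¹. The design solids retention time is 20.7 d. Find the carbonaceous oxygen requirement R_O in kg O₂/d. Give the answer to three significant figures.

R_O ≈ 6390 kg O₂/d

Correct the yield for decay: Y_obs = Y/(1 + k_d θ_c) = 0.427 / (1 + 0.0547 × 20.7) = 0.427 / 2.132 = 0.2003.
ΔS = 411 − 3.28 = 407.7 mg/L, so the substrate removal rate is 21900 × 407.7/1000 = 8929 kg bCOD/d.
P_X = Y_obs·Q·(S₀ − S) = 0.2003 × 8929 = 1788 kg VSS/d.
R_O = Q·(S₀ − S) − 1.42·P_X = 8929 − 1.42 × 1788 = 6390 kg O₂/d.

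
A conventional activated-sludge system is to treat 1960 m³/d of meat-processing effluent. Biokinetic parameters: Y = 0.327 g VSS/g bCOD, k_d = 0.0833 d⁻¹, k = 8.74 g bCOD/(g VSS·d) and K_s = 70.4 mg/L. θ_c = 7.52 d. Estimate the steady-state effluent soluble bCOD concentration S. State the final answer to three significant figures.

S ≈ 5.76 mg/L

Effluent substrate depends only on kinetics and SRT: S = K_s(1 + k_d θ_c) / [θ_c(Yk − k_d) − 1] = 70.4 × (1 + 0.0833 × 7.52) / [7.52 × (0.327 × 8.74 − 0.0833) − 1] = 114.5 / 19.87 = 5.764 mg/L.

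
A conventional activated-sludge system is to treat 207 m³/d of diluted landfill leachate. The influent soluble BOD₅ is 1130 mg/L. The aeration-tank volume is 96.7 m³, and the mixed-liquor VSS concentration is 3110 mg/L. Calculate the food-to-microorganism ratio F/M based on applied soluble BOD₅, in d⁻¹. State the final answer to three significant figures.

F/M ≈ 0.778 d⁻¹

F/M = applied load / biomass = Q·S₀/(V·X) = 207 × 1130 / (96.70 × 3110) = 0.7778 d⁻¹.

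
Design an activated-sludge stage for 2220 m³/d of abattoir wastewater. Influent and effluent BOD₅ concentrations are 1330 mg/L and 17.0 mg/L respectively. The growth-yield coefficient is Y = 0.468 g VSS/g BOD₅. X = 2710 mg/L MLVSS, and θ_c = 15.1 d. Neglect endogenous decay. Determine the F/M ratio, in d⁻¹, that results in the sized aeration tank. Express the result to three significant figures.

F/M ≈ 0.143 d⁻¹

V·X = Y·Q·ΔS·θ_c gives V = 0.468 × 2220 × (1330 − 17.0) × 15.1 / 2710 = 7601 m³.
F/M = Q·S₀ / (V·X) = 2220 × 1330 / (7601 × 2710) = 0.1433 g BOD₅·(g VSS·d)⁻¹.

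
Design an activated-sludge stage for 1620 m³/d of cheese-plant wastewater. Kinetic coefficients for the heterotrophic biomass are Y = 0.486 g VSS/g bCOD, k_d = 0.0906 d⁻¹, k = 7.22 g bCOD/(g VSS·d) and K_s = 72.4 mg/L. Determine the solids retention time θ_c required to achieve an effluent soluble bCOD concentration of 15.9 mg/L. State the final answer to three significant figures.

θ_c ≈ 1.85 d

Specific growth rate at S = 15.9 mg/L: μ = YkS/(K_s+S) = 0.486·7.22·15.9/(72.4+15.9) = 0.6318 d⁻¹.
1/θ_c = 0.6318 − 0.0906 = 0.5412 d⁻¹, so θ_c = 1.848 d.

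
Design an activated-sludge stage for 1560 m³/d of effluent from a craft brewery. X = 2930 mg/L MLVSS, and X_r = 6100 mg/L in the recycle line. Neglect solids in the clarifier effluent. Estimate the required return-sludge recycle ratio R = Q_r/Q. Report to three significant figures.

Solids balance on the clarifier gives (1+R)X = R·X_r, so R = X/(X_r − X) = 2930 / (6100 − 2930) = 0.9243.

R ≈ 0.924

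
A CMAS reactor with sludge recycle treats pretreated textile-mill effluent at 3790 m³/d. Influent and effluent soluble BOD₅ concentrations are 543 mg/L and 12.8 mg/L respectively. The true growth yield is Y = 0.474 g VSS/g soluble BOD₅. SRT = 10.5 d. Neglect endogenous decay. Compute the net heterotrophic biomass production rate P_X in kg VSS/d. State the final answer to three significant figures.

P_X ≈ 952 kg VSS/d

No decay correction is needed, so Y_obs = Y = 0.474.
ΔS = 543 − 12.8 = 530.2 mg/L, so the substrate removal rate is 3790 × 530.2/1000 = 2009 kg soluble BOD₅/d.
Net biomass production P_X = Y_obs × Q·(S₀ − S) = 0.4740 × 2009 = 952.5 kg VSS/d.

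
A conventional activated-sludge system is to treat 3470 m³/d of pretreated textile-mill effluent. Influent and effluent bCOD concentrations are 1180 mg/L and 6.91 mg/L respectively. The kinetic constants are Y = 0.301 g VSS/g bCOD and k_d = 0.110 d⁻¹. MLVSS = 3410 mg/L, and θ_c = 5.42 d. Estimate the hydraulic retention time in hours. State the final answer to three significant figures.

τ ≈ 8.44 h

Rearranging the biomass balance for a CMAS with decay, V = Y·Q·ΔS·θ_c / [X·(1+k_d θ_c)] = 0.301 × 3470 × (1180 − 6.91) × 5.42 / [3410 × (1 + 0.110 × 5.42)] = 6.64×10^6 / 5443 = 1220 m³.
HRT = V/Q = 1220 m³ / 3470 m³·d⁻¹ = 0.3516 d × 24 = 8.439 h.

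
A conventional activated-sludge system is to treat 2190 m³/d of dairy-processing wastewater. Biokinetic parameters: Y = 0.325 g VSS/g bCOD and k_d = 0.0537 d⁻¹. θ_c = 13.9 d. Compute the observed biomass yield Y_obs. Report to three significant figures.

Y_obs ≈ 0.186 g VSS/g bCOD

Y_obs = Y / (1 + k_d θ_c) = 0.325 / (1 + 0.0537 × 13.9) = 0.325 / 1.746 = 0.1861.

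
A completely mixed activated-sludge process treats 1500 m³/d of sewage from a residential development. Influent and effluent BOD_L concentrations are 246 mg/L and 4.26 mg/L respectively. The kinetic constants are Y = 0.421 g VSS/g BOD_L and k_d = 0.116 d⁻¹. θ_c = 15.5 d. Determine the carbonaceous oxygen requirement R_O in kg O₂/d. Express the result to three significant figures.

R_O ≈ 285 kg O₂/d

Observed yield with endogenous decay: Y_obs = Y / (1 + k_d·θ_c) = 0.421 / (1 + 0.116 × 15.5) = 0.421 / 2.798 = 0.1505 g VSS/g BOD_L.
Substrate removed = Q·(S₀ − S) = 1500 m³/d × (246 − 4.26) g/m³ = 3.63×10^5 g/d = 362.6 kg/d.
Biomass synthesised: P_X = Y_obs × 362.6 = 54.56 kg VSS/d.
R_O = Q·(S₀ − S) − 1.42·P_X = 362.6 − 1.42 × 54.56 = 285.1 kg O₂/d.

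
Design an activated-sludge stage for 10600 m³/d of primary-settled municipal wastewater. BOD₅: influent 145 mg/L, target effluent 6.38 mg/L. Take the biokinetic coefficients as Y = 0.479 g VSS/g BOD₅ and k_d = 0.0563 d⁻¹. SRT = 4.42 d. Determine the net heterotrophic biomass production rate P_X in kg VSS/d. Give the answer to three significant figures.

Correct the yield for decay: Y_obs = Y/(1 + k_d θ_c) = 0.479 / (1 + 0.0563 × 4.42) = 0.479 / 1.249 = 0.3836.
Q·(S₀ − S) = 10600 × (145 − 6.38) × 10⁻³ = 1469 kg/d removed.
P_X = Y_obs · Q(S₀ − S) = 0.3836 × 1469 = 563.6 kg VSS/d.

P_X ≈ 564 kg VSS/d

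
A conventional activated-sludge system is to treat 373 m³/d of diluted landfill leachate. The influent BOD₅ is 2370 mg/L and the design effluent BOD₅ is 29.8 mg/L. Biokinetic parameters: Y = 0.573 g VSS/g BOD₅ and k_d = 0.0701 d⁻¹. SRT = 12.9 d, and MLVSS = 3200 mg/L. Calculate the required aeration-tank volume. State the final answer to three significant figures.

V ≈ 1060 m³

From the SRT design equation V = Y Q (S₀−S) θ_c / [X (1 + k_d θ_c)] = 0.573 × 373 × (2370 − 29.8) × 12.9 / [3200 × (1 + 0.0701 × 12.9)] = 6.45×10^6 / 6094 = 1059 m³.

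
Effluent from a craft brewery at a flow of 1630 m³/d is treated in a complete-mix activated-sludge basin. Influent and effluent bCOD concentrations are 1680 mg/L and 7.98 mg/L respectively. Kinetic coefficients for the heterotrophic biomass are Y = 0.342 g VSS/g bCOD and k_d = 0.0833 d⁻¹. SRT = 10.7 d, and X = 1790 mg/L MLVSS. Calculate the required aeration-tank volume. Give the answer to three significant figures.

From the SRT design equation V = Y Q (S₀−S) θ_c / [X (1 + k_d θ_c)] = 0.342 × 1630 × (1680 − 7.98) × 10.7 / [1790 × (1 + 0.0833 × 10.7)] = 9.97×10^6 / 3385 = 2946 m³.

V ≈ 2950 m³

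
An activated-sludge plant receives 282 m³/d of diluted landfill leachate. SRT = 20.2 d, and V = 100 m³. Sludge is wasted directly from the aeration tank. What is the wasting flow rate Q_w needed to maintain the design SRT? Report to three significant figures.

Q_w ≈ 4.95 m³/d

Wasting from the aeration tank: Q_w = V / θ_c = 100.0 / 20.2 = 4.950 m³/d.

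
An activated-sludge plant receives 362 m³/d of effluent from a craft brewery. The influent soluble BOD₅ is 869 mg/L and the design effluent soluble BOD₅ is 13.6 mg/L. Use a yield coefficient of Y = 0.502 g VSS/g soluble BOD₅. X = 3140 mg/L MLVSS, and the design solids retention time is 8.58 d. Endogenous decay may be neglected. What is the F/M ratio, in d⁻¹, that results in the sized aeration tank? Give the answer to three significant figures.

Biomass mass balance (decay neglected): V·X = Y·Q·(S₀ − S)·θ_c, so V = 0.502 × 362 × (869 − 13.6) × 8.58 / 3140 = 424.8 m³.
F/M = applied load / biomass = Q·S₀/(V·X) = 362 × 869 / (424.8 × 3140) = 0.2359 d⁻¹.

F/M ≈ 0.236 d⁻¹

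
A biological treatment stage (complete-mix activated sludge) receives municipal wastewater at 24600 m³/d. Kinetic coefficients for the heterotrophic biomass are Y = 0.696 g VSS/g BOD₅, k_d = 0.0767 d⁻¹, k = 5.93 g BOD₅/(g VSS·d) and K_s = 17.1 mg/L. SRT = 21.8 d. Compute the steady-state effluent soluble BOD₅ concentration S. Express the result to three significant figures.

Effluent substrate depends only on kinetics and SRT: S = K_s(1 + k_d θ_c) / [θ_c(Yk − k_d) − 1] = 17.1 × (1 + 0.0767 × 21.8) / [21.8 × (0.696 × 5.93 − 0.0767) − 1] = 45.69 / 87.30 = 0.5234 mg/L.

S ≈ 0.523 mg/L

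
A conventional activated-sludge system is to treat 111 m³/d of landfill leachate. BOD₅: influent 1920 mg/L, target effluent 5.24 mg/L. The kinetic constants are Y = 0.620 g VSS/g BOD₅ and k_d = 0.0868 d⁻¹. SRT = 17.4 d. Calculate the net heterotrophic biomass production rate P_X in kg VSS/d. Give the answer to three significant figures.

P_X ≈ 52.5 kg VSS/d

Observed yield with endogenous decay: Y_obs = Y / (1 + k_d·θ_c) = 0.620 / (1 + 0.0868 × 17.4) = 0.620 / 2.510 = 0.2470 g VSS/g BOD₅.
Mass of BOD₅ removed per day: Q(S₀ − S) = 111 × 1915 g/m³ = 212.5 kg/d.
So the net sludge growth is P_X = 0.2470 × 212.5 = 52.49 kg VSS/d.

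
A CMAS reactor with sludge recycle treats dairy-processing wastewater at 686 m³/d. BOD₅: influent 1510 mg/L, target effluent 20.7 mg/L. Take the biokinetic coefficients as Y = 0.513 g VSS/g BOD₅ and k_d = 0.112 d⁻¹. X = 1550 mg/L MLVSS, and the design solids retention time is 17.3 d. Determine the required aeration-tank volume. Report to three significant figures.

V ≈ 1990 m³

Rearranging the biomass balance for a CMAS with decay, V = Y·Q·ΔS·θ_c / [X·(1+k_d θ_c)] = 0.513 × 686 × (1510 − 20.7) × 17.3 / [1550 × (1 + 0.112 × 17.3)] = 9.07×10^6 / 4553 = 1991 m³.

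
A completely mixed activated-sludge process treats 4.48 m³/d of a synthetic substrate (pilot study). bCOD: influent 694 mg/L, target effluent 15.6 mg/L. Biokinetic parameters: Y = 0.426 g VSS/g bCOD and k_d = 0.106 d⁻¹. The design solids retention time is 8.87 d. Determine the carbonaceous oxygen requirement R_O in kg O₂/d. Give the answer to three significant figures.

Observed yield with endogenous decay: Y_obs = Y / (1 + k_d·θ_c) = 0.426 / (1 + 0.106 × 8.87) = 0.426 / 1.940 = 0.2196 g VSS/g bCOD.
Substrate removed = Q·(S₀ − S) = 4.48 m³/d × (694 − 15.6) g/m³ = 3.04×10^3 g/d = 3.039 kg/d.
Net sludge production P_X = 0.2196 × 3.039 = 0.6673 kg VSS/d.
Carbonaceous O₂ demand = substrate oxidised − cell-mass equivalent = 3.039 − 1.42 × 0.6673 = 2.092 kg O₂/d.

R_O ≈ 2.09 kg O₂/d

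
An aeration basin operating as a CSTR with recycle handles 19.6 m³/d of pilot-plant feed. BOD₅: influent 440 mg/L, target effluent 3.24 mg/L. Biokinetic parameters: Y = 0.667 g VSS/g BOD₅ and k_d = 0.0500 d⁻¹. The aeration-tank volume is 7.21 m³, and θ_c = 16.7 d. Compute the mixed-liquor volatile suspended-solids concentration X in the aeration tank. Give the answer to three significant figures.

X ≈ 7210 mg/L

X = Y·Q·ΔS·θ_c / [V·(1 + k_d θ_c)] = 0.667 × 19.6 × (440 − 3.24) × 16.7 / [7.21 × (1 + 0.0500 × 16.7)] = 7207 mg/L.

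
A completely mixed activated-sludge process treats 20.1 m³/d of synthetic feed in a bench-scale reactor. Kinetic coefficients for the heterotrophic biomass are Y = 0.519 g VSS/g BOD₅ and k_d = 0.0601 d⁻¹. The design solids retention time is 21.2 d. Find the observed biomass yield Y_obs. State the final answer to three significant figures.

Observed yield with endogenous decay: Y_obs = Y / (1 + k_d·θ_c) = 0.519 / (1 + 0.0601 × 21.2) = 0.519 / 2.274 = 0.2282 g VSS/g BOD₅.

Y_obs ≈ 0.228 g VSS/g BOD₅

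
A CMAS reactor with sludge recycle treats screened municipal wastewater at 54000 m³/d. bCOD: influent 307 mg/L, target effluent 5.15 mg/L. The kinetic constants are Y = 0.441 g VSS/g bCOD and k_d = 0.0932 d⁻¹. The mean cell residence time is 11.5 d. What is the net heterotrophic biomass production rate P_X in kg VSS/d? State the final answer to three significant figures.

P_X ≈ 3470 kg VSS/d

The observed yield is Y_obs = Y/(1 + k_d·θ_c) = 0.441 / (1 + 0.0932 × 11.5) = 0.441 / 2.072 = 0.2129 g VSS per g bCOD removed.
ΔS = 307 − 5.15 = 301.9 mg/L, so the substrate removal rate is 54000 × 301.9/1000 = 16300 kg bCOD/d.
Net biomass production P_X = Y_obs × Q·(S₀ − S) = 0.2129 × 16300 = 3470 kg VSS/d.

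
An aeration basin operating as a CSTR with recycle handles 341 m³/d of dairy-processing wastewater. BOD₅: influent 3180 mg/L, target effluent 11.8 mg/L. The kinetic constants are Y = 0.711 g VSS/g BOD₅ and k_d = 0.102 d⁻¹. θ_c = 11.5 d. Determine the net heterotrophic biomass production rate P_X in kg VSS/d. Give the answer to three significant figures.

P_X ≈ 353 kg VSS/d

Y_obs = Y / (1 + k_d θ_c) = 0.711 / (1 + 0.102 × 11.5) = 0.711 / 2.173 = 0.3272.
Q·(S₀ − S) = 341 × (3180 − 11.8) × 10⁻³ = 1080 kg/d removed.
So the net sludge growth is P_X = 0.3272 × 1080 = 353.5 kg VSS/d.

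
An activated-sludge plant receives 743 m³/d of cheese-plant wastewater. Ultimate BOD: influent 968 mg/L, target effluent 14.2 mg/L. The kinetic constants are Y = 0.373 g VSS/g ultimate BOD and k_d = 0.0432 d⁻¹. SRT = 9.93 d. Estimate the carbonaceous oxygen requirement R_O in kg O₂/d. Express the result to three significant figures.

R_O ≈ 446 kg O₂/d

The observed yield is Y_obs = Y/(1 + k_d·θ_c) = 0.373 / (1 + 0.0432 × 9.93) = 0.373 / 1.429 = 0.2610 g VSS per g ultimate BOD removed.
Substrate removed = Q·(S₀ − S) = 743 m³/d × (968 − 14.2) g/m³ = 7.09×10^5 g/d = 708.7 kg/d.
Net sludge production P_X = 0.2610 × 708.7 = 185.0 kg VSS/d.
R_O = Q·(S₀ − S) − 1.42·P_X = 708.7 − 1.42 × 185.0 = 446.0 kg O₂/d.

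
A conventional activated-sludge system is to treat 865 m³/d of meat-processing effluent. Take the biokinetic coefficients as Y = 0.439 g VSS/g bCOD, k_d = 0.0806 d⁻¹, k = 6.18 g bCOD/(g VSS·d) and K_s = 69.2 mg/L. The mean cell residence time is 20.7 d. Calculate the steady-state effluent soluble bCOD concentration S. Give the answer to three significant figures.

For a completely mixed reactor with recycle the Lawrence–McCarty relation gives S = K_s·(1 + k_d·θ_c) / [θ_c·(Y·k − k_d) − 1] = 69.2 × (1 + 0.0806 × 20.7) / [20.7 × (0.439 × 6.18 − 0.0806) − 1] = 184.7 / 53.49 = 3.452 mg/L.

S ≈ 3.45 mg/L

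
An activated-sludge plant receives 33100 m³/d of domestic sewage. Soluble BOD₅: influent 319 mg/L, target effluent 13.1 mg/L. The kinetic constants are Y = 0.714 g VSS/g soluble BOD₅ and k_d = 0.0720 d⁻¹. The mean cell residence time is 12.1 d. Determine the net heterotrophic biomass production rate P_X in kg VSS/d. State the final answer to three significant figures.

P_X ≈ 3860 kg VSS/d

Y_obs = Y / (1 + k_d θ_c) = 0.714 / (1 + 0.0720 × 12.1) = 0.714 / 1.871 = 0.3816.
Substrate removed = Q·(S₀ − S) = 33100 m³/d × (319 − 13.1) g/m³ = 1.01×10^7 g/d = 10125 kg/d.
Biomass produced: P_X = Y_obs·Q·ΔS = 0.3816 × 10125 ≈ 3864 kg VSS/d.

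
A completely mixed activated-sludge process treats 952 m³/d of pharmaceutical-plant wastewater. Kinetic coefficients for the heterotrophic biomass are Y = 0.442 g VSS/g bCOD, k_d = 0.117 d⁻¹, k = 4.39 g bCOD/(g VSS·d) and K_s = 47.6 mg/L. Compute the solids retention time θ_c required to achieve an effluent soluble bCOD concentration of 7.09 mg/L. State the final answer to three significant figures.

θ_c ≈ 7.43 d

Specific growth rate at S = 7.09 mg/L: μ = YkS/(K_s+S) = 0.442·4.39·7.09/(47.6+7.09) = 0.2516 d⁻¹.
θ_c = 1/(μ − k_d) = 1/(0.2516 − 0.117) = 1/0.1346 = 7.432 d.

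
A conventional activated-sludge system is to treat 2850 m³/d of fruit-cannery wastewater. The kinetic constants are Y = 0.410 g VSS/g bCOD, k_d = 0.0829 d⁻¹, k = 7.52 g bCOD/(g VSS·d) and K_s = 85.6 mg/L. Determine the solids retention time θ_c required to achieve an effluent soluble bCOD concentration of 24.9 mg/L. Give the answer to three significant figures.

θ_c ≈ 1.63 d

From 1/θ_c = Y·k·S/(K_s + S) − k_d: Y·k·S/(K_s+S) = 0.410 × 7.52 × 24.9 / (85.6 + 24.9) = 0.6948 d⁻¹.
1/θ_c = 0.6948 − 0.0829 = 0.6119 d⁻¹, so θ_c = 1.634 d.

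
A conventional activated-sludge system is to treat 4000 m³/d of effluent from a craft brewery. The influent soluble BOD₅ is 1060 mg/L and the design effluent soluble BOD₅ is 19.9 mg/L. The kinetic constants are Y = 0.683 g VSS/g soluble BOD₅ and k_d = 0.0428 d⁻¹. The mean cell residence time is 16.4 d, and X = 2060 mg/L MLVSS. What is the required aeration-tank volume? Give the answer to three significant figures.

V ≈ 13300 m³

Rearranging the biomass balance for a CMAS with decay, V = Y·Q·ΔS·θ_c / [X·(1+k_d θ_c)] = 0.683 × 4000 × (1060 − 19.9) × 16.4 / [2060 × (1 + 0.0428 × 16.4)] = 4.66×10^7 / 3506 = 13292 m³.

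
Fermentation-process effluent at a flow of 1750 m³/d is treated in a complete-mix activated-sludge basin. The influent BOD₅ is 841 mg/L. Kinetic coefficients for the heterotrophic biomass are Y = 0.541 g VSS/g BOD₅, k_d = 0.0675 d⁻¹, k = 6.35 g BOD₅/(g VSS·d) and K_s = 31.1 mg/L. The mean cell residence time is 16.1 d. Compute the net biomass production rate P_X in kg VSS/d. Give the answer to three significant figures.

P_X ≈ 381 kg VSS/d

From the Monod/SRT balance for a CMAS, S = K_s·(1+k_d θ_c)/[θ_c·(Y k − k_d) − 1] = 31.1 × (1 + 0.0675 × 16.1) / [16.1 × (0.541 × 6.35 − 0.0675) − 1] = 64.90 / 53.22 = 1.219 mg/L.
Correct the yield for decay: Y_obs = Y/(1 + k_d θ_c) = 0.541 / (1 + 0.0675 × 16.1) = 0.541 / 2.087 = 0.2593.
Mass of BOD₅ removed per day: Q(S₀ − S) = 1750 × 839.8 g/m³ = 1470 kg/d.
Net biomass production P_X = Y_obs × Q·(S₀ − S) = 0.2593 × 1470 = 381.0 kg VSS/d.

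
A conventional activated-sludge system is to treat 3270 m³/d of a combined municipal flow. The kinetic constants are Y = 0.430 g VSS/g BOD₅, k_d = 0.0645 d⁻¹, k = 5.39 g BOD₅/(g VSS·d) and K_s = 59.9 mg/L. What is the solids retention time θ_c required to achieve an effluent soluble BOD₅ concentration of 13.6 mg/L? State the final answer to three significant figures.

At the target effluent, Y k S/(K_s+S) = 0.430×5.39×13.6/73.50 = 0.4289 d⁻¹.
Then 1/θ_c = μ − k_d = 0.4289 − 0.0645 = 0.3644 d⁻¹, giving θ_c = 2.745 d.

θ_c ≈ 2.74 d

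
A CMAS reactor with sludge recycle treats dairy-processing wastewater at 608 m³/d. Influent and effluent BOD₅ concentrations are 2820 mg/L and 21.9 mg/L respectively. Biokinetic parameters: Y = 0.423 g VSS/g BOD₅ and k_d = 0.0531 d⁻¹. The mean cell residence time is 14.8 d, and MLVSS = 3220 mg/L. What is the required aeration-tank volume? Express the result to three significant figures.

Rearranging the biomass balance for a CMAS with decay, V = Y·Q·ΔS·θ_c / [X·(1+k_d θ_c)] = 0.423 × 608 × (2820 − 21.9) × 14.8 / [3220 × (1 + 0.0531 × 14.8)] = 1.07×10^7 / 5751 = 1852 m³.

V ≈ 1850 m³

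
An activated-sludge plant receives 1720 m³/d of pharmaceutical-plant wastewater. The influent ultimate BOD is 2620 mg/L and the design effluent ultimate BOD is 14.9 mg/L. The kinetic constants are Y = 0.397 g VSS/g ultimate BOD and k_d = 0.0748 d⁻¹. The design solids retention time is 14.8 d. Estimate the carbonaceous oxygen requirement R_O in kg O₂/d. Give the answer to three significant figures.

R_O ≈ 3280 kg O₂/d

Correct the yield for decay: Y_obs = Y/(1 + k_d θ_c) = 0.397 / (1 + 0.0748 × 14.8) = 0.397 / 2.107 = 0.1884.
Substrate removed = Q·(S₀ − S) = 1720 m³/d × (2620 − 14.9) g/m³ = 4.48×10^6 g/d = 4481 kg/d.
Net sludge production P_X = 0.1884 × 4481 = 844.2 kg VSS/d.
R_O = Q·(S₀ − S) − 1.42·P_X = 4481 − 1.42 × 844.2 = 3282 kg O₂/d.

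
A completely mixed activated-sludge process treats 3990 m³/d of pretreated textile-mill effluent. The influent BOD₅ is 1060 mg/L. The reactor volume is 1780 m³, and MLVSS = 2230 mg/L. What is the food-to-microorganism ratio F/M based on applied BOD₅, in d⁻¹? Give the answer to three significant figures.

F/M = Q·S₀ / (V·X) = 3990 × 1060 / (1780 × 2230) = 1.066 g BOD₅·(g VSS·d)⁻¹.

F/M ≈ 1.07 d⁻¹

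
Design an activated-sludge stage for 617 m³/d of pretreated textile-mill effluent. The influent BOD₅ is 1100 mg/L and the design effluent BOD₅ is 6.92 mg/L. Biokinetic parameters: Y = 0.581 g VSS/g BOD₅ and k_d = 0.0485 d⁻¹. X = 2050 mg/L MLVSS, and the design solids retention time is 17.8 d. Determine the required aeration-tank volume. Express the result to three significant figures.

Rearranging the biomass balance for a CMAS with decay, V = Y·Q·ΔS·θ_c / [X·(1+k_d θ_c)] = 0.581 × 617 × (1100 − 6.92) × 17.8 / [2050 × (1 + 0.0485 × 17.8)] = 6.97×10^6 / 3820 = 1826 m³.

V ≈ 1830 m³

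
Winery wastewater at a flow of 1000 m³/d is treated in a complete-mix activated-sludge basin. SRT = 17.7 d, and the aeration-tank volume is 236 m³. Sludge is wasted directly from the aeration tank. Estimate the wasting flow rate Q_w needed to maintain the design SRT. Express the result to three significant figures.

Q_w ≈ 13.3 m³/d

With mixed-liquor wasting, θ_c = V/Q_w, so Q_w = V/θ_c = 236.0/17.7 = 13.33 m³/d.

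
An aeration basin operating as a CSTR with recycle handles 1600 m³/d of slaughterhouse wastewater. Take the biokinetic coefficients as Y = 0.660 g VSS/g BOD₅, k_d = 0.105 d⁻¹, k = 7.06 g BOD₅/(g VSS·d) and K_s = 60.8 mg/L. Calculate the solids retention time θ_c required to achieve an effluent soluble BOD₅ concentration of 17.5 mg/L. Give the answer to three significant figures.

θ_c ≈ 1.07 d

At the target effluent, Y k S/(K_s+S) = 0.660×7.06×17.5/78.30 = 1.041 d⁻¹.
1/θ_c = 1.041 − 0.105 = 0.9364 d⁻¹, so θ_c = 1.068 d.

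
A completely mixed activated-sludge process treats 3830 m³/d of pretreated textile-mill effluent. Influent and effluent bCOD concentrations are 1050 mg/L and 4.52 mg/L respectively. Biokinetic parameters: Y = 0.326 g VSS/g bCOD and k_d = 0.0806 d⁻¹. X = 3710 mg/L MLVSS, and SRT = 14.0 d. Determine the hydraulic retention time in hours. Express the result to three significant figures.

Rearranging the biomass balance for a CMAS with decay, V = Y·Q·ΔS·θ_c / [X·(1+k_d θ_c)] = 0.326 × 3830 × (1050 − 4.52) × 14.0 / [3710 × (1 + 0.0806 × 14.0)] = 1.83×10^7 / 7896 = 2314 m³.
HRT = V/Q = 2314 m³ / 3830 m³·d⁻¹ = 0.6043 d × 24 = 14.50 h.

τ ≈ 14.5 h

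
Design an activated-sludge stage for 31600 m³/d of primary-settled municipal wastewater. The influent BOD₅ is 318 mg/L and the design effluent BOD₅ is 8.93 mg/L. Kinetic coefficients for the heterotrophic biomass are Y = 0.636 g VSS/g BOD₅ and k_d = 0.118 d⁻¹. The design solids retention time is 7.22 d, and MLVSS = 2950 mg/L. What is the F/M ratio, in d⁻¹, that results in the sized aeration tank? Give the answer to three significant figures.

F/M ≈ 0.415 d⁻¹

Rearranging the biomass balance for a CMAS with decay, V = Y·Q·ΔS·θ_c / [X·(1+k_d θ_c)] = 0.636 × 31600 × (318 − 8.93) × 7.22 / [2950 × (1 + 0.118 × 7.22)] = 4.48×10^7 / 5463 = 8209 m³.
F/M = Q·S₀ / (V·X) = 31600 × 318 / (8209 × 2950) = 0.4150 g BOD₅·(g VSS·d)⁻¹.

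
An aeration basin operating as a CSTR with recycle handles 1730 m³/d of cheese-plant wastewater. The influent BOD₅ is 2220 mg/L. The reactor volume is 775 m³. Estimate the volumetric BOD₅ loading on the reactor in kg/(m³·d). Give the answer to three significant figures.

Applied BOD₅ load per unit volume = Q·S₀/V = (1730 × 2220/1000)/775.0 = 4.956 kg BOD₅·m⁻³·d⁻¹.

L_v ≈ 4.96 kg BOD₅/(m³·d)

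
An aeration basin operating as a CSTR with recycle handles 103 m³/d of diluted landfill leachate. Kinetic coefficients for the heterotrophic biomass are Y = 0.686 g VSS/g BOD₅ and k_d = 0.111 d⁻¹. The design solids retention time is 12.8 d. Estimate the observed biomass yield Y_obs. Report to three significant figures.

The observed yield is Y_obs = Y/(1 + k_d·θ_c) = 0.686 / (1 + 0.111 × 12.8) = 0.686 / 2.421 = 0.2834 g VSS per g BOD₅ removed.

Y_obs ≈ 0.283 g VSS/g BOD₅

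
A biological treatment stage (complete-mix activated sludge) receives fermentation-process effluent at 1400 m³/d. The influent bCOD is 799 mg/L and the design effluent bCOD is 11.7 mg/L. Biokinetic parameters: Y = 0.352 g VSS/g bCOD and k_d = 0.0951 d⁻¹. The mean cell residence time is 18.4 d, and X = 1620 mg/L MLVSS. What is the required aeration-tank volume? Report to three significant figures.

Steady-state biomass mass balance: V·X·(1 + k_d·θ_c) = Y·Q·(S₀ − S)·θ_c, so V = 0.352 × 1400 × (799 − 11.7) × 18.4 / [1620 × (1 + 0.0951 × 18.4)] = 7.14×10^6 / 4455 = 1603 m³.

V ≈ 1600 m³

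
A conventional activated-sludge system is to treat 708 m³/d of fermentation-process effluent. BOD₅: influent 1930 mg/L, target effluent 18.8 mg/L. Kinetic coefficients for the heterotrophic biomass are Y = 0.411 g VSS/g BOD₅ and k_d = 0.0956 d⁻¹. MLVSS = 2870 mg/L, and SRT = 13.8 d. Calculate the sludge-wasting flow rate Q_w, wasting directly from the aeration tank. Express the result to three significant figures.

From the SRT design equation V = Y Q (S₀−S) θ_c / [X (1 + k_d θ_c)] = 0.411 × 708 × (1930 − 18.8) × 13.8 / [2870 × (1 + 0.0956 × 13.8)] = 7.67×10^6 / 6656 = 1153 m³.
With mixed-liquor wasting, θ_c = V/Q_w, so Q_w = V/θ_c = 1153/13.8 = 83.55 m³/d.

Q_w ≈ 83.5 m³/d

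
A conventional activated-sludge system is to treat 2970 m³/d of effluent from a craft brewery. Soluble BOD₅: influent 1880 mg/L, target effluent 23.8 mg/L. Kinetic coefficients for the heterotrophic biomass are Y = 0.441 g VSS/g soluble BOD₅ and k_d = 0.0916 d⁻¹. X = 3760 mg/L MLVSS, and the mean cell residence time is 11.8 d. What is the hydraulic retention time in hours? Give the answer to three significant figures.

Steady-state biomass mass balance: V·X·(1 + k_d·θ_c) = Y·Q·(S₀ − S)·θ_c, so V = 0.441 × 2970 × (1880 − 23.8) × 11.8 / [3760 × (1 + 0.0916 × 11.8)] = 2.87×10^7 / 7824 = 3667 m³.
Hydraulic retention time τ = V/Q = 3667 / 2970 = 1.235 d = 29.63 h.

τ ≈ 29.6 h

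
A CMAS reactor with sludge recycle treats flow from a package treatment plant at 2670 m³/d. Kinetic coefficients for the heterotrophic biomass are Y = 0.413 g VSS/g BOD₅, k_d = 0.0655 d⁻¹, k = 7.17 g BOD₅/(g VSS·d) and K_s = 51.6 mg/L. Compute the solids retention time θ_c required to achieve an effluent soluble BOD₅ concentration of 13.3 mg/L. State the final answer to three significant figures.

θ_c ≈ 1.85 d

At the target effluent, Y k S/(K_s+S) = 0.413×7.17×13.3/64.90 = 0.6068 d⁻¹.
Then 1/θ_c = μ − k_d = 0.6068 − 0.0655 = 0.5413 d⁻¹, giving θ_c = 1.847 d.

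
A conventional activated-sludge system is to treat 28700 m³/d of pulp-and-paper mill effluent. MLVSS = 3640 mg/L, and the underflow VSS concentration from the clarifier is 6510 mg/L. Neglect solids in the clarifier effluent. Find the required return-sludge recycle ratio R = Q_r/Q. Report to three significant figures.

R ≈ 1.27

Solids balance on the clarifier gives (1+R)X = R·X_r, so R = X/(X_r − X) = 3640 / (6510 − 3640) = 1.268.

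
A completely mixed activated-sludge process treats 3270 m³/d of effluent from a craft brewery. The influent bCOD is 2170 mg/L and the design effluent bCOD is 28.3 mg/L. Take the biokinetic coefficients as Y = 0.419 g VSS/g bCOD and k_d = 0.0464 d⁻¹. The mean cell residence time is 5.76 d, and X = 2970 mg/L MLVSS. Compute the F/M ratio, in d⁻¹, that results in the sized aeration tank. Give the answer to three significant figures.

From the SRT design equation V = Y Q (S₀−S) θ_c / [X (1 + k_d θ_c)] = 0.419 × 3270 × (2170 − 28.3) × 5.76 / [2970 × (1 + 0.0464 × 5.76)] = 1.69×10^7 / 3764 = 4491 m³.
Food-to-microorganism ratio F/M = Q S₀ / (V X) = 3270 × 2170 / (4491 × 2970) = 0.5320 d⁻¹.

F/M ≈ 0.532 d⁻¹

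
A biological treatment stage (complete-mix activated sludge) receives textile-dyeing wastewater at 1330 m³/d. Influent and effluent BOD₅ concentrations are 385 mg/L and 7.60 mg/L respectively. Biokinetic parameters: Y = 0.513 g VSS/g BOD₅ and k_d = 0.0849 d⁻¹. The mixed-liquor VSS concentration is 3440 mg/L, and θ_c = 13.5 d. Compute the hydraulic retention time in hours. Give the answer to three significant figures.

τ ≈ 8.50 h

From the SRT design equation V = Y Q (S₀−S) θ_c / [X (1 + k_d θ_c)] = 0.513 × 1330 × (385 − 7.60) × 13.5 / [3440 × (1 + 0.0849 × 13.5)] = 3.48×10^6 / 7383 = 470.9 m³.
Hydraulic retention time τ = V/Q = 470.9 / 1330 = 0.3540 d = 8.497 h.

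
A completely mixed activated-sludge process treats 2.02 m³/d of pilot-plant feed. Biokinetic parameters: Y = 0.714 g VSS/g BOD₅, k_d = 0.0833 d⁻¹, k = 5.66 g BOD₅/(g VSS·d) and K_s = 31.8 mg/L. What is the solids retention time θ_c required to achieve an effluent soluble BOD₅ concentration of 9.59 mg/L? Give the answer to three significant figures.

θ_c ≈ 1.17 d

Specific growth rate at S = 9.59 mg/L: μ = YkS/(K_s+S) = 0.714·5.66·9.59/(31.8+9.59) = 0.9363 d⁻¹.
1/θ_c = 0.9363 − 0.0833 = 0.8530 d⁻¹, so θ_c = 1.172 d.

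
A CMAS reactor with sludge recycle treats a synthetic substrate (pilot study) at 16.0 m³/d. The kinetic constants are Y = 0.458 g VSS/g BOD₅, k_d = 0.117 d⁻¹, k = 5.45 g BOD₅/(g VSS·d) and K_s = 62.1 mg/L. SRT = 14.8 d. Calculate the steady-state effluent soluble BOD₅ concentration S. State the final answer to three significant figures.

Effluent substrate depends only on kinetics and SRT: S = K_s(1 + k_d θ_c) / [θ_c(Yk − k_d) − 1] = 62.1 × (1 + 0.117 × 14.8) / [14.8 × (0.458 × 5.45 − 0.117) − 1] = 169.6 / 34.21 = 4.958 mg/L.

S ≈ 4.96 mg/L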